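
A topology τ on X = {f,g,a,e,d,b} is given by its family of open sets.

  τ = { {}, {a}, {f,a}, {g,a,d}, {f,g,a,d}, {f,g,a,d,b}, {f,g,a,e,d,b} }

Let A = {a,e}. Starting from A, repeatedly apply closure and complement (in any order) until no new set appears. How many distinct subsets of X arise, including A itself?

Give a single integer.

6

complement {f,g,d,b}; its interior {}; cl(A) = X∖{} = {f,g,a,e,d,b}
With k = closure, c = complement:
  1. A     = {a,e}
  2. kA    = {f,g,a,e,d,b}
  3. cA    = {f,g,d,b}
  4. ckA   = {}
  5. kcA   = {f,g,e,d,b}
  6. ckcA  = {a}
k, c of each give nothing new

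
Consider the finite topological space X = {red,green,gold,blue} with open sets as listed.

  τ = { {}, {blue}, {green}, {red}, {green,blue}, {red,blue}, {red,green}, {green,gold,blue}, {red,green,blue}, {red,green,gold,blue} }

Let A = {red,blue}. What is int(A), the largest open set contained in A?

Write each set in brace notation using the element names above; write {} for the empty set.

interior: largest open inside A is {red,blue} (from {}, {red}, {blue}, {red,blue})

{red,blue}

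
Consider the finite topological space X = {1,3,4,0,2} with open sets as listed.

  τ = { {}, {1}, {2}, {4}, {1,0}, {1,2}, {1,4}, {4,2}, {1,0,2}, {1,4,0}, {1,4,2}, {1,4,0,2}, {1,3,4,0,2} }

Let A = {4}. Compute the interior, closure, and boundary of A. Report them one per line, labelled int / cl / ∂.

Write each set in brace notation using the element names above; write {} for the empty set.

int(A) = {4}
cl(A)  = {3,4}
∂A     = {3}

opens ⊆ A: {}, {4}; union → int = {4}
complement {1,3,0,2}; its interior {1,0,2}; cl(A) = X∖{1,0,2} = {3,4}
boundary = {3,4} ∖ {4} = {3}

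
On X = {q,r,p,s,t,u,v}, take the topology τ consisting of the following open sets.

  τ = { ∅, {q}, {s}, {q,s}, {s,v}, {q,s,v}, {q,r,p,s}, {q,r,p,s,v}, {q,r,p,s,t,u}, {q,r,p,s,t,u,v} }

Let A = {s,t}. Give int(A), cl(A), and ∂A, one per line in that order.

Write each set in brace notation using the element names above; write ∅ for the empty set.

opens ⊆ A: ∅, {s}; union → int = {s}
complement {q,r,p,u,v}; its interior {q}; cl(A) = X∖{q} = {r,p,s,t,u,v}
boundary = {r,p,s,t,u,v} ∖ {s} = {r,p,t,u,v}

int(A) = {s}
cl(A)  = {r,p,s,t,u,v}
∂A     = {r,p,t,u,v}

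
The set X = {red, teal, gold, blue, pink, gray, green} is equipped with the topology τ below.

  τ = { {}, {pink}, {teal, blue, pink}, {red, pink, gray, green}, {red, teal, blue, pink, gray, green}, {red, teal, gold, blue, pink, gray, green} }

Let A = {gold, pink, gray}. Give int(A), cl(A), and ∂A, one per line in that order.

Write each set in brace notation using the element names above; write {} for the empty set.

interior: largest open inside A is {pink} (from {}, {pink})
cl via duality: int({red, teal, blue, green}) = {}, so X∖{} = {red, teal, gold, blue, pink, gray, green}
cl∖int = {red, teal, gold, blue, gray, green}

int(A) = {pink}
cl(A)  = {red, teal, gold, blue, pink, gray, green}
∂A     = {red, teal, gold, blue, gray, green}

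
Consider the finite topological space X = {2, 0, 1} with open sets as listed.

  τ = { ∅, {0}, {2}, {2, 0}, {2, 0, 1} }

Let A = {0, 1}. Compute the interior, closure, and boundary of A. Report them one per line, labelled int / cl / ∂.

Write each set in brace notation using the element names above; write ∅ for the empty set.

U open, U⊆A: ∅, {0}. int(A) = ⋃ = {0}
X∖A={2}, int(X∖A)={2}, hence cl(A)={0, 1}
∂A: remove int from cl → {1}

int(A) = {0}
cl(A)  = {0, 1}
∂A     = {1}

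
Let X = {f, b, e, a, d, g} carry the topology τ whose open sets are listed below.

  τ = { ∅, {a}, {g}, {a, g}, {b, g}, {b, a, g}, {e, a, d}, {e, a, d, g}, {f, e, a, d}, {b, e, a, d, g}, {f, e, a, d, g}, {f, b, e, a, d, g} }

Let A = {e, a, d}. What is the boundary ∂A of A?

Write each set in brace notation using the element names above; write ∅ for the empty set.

{f}

open subsets of A: ∅, {a}, {e, a, d}; so int(A) = {e, a, d}
closure: X∖int(X∖A) = X∖{b, g} = {f, e, a, d}
∂A = {f, e, a, d} minus {e, a, d} = {f}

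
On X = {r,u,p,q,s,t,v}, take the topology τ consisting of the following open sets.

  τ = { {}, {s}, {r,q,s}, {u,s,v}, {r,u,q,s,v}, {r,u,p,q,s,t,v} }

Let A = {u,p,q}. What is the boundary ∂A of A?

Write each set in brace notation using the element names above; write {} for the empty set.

U open, U⊆A: {}. int(A) = ⋃ = {}
X∖A={r,s,t,v}, int(X∖A)={s}, hence cl(A)={r,u,p,q,t,v}
∂A: remove int from cl → {r,u,p,q,t,v}

{r,u,p,q,t,v}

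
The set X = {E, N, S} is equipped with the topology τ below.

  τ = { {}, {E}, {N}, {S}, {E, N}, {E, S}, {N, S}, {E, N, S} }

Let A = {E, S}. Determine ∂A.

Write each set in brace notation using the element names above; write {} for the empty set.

U open, U⊆A: {}, {S}, {E}, {E, S}. int(A) = ⋃ = {E, S}
X∖A={N}, int(X∖A)={N}, hence cl(A)={E, S}
∂A: remove int from cl → {}

{}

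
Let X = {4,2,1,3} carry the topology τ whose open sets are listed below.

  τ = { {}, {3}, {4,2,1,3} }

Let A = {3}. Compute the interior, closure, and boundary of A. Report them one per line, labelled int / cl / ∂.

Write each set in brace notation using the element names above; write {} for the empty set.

int(A) = {3}
cl(A)  = {4,2,1,3}
∂A     = {4,2,1}

U open, U⊆A: {}, {3}. int(A) = ⋃ = {3}
X∖A={4,2,1}, int(X∖A)={}, hence cl(A)={4,2,1,3}
∂A: remove int from cl → {4,2,1}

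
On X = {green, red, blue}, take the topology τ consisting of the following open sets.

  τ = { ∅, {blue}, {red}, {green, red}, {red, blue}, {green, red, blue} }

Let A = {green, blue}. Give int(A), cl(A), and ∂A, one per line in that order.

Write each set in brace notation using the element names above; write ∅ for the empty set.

interior: largest open inside A is {blue} (from ∅, {blue})
cl via duality: int({red}) = {red}, so X∖{red} = {green, blue}
cl∖int = {green}

int(A) = {blue}
cl(A)  = {green, blue}
∂A     = {green}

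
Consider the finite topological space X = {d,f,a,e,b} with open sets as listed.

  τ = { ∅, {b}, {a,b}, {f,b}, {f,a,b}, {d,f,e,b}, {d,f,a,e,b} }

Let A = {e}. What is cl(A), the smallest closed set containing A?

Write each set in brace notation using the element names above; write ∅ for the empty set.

{d,e}

complement {d,f,a,b}; its interior {f,a,b}; cl(A) = X∖{f,a,b} = {d,e}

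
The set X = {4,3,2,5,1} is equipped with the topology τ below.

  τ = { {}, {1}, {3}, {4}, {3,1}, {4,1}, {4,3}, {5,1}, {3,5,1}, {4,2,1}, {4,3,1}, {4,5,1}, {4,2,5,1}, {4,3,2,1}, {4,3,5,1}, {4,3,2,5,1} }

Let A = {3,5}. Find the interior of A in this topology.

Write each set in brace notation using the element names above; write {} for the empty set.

U open, U⊆A: {}, {3}. int(A) = ⋃ = {3}

{3}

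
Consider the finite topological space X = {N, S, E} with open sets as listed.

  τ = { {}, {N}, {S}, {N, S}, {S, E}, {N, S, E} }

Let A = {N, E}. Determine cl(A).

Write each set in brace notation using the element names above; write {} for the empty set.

{N, E}

complement {S}; its interior {S}; cl(A) = X∖{S} = {N, E}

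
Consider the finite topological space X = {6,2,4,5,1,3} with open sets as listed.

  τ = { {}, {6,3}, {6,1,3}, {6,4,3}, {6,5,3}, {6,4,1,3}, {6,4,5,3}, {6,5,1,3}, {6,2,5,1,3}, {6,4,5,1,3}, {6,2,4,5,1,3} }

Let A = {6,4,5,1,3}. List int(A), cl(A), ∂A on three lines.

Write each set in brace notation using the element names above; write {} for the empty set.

open subsets of A: {}, {6,3}, {6,5,3}, {6,1,3}, {6,4,3}, {6,5,1,3}, {6,4,5,3}, {6,4,1,3}, {6,4,5,1,3}; so int(A) = {6,4,5,1,3}
closure: X∖int(X∖A) = X∖{} = {6,2,4,5,1,3}
∂A = {6,2,4,5,1,3} minus {6,4,5,1,3} = {2}

int(A) = {6,4,5,1,3}
cl(A)  = {6,2,4,5,1,3}
∂A     = {2}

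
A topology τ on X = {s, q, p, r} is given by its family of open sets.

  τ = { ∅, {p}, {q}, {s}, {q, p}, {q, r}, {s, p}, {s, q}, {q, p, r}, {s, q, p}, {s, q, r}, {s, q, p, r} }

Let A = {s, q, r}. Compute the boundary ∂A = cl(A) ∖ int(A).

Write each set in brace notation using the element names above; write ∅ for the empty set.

∅

opens ⊆ A: ∅, {q}, {s}, {s, q}, {q, r}, {s, q, r}; union → int = {s, q, r}
complement {p}; its interior {p}; cl(A) = X∖{p} = {s, q, r}
boundary = {s, q, r} ∖ {s, q, r} = ∅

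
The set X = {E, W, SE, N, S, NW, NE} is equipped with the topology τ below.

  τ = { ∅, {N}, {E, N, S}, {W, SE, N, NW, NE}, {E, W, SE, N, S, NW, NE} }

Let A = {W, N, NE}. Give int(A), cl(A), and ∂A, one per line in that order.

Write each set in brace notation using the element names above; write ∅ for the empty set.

int(A) = {N}
cl(A)  = {E, W, SE, N, S, NW, NE}
∂A     = {E, W, SE, S, NW, NE}

open subsets of A: ∅, {N}; so int(A) = {N}
closure: X∖int(X∖A) = X∖∅ = {E, W, SE, N, S, NW, NE}
∂A = {E, W, SE, N, S, NW, NE} minus {N} = {E, W, SE, S, NW, NE}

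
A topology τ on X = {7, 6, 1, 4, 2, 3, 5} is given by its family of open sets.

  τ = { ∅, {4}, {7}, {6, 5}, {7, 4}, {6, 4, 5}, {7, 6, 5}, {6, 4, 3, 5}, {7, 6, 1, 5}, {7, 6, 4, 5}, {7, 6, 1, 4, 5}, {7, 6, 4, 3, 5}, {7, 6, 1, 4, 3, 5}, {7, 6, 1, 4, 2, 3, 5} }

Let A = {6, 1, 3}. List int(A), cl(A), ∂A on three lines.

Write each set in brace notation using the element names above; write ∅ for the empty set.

int(A) = ∅
cl(A)  = {6, 1, 2, 3, 5}
∂A     = {6, 1, 2, 3, 5}

opens ⊆ A: ∅; union → int = ∅
complement {7, 4, 2, 5}; its interior {7, 4}; cl(A) = X∖{7, 4} = {6, 1, 2, 3, 5}
boundary = {6, 1, 2, 3, 5} ∖ ∅ = {6, 1, 2, 3, 5}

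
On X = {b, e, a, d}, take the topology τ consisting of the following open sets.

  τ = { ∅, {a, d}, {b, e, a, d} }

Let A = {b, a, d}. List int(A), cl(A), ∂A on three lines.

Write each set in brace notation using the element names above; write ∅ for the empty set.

int(A) = {a, d}
cl(A)  = {b, e, a, d}
∂A     = {b, e}

opens ⊆ A: ∅, {a, d}; union → int = {a, d}
complement {e}; its interior ∅; cl(A) = X∖∅ = {b, e, a, d}
boundary = {b, e, a, d} ∖ {a, d} = {b, e}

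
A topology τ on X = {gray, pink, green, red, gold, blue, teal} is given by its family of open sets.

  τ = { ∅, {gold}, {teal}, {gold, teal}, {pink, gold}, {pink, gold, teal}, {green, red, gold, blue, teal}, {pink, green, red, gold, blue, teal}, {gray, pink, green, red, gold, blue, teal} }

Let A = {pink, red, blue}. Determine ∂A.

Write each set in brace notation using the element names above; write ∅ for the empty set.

{gray, pink, green, red, blue}

U open, U⊆A: ∅. int(A) = ⋃ = ∅
X∖A={gray, green, gold, teal}, int(X∖A)={gold, teal}, hence cl(A)={gray, pink, green, red, blue}
∂A: remove int from cl → {gray, pink, green, red, blue}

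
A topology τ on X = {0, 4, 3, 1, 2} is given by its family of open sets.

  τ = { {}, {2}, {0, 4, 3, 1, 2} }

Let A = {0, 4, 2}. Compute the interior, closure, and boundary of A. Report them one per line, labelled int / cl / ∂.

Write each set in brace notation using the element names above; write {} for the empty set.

U open, U⊆A: {}, {2}. int(A) = ⋃ = {2}
X∖A={3, 1}, int(X∖A)={}, hence cl(A)={0, 4, 3, 1, 2}
∂A: remove int from cl → {0, 4, 3, 1}

int(A) = {2}
cl(A)  = {0, 4, 3, 1, 2}
∂A     = {0, 4, 3, 1}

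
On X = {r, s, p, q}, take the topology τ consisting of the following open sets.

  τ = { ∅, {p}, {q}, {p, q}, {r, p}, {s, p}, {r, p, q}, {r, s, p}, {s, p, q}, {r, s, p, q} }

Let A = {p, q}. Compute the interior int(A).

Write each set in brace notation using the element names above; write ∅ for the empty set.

U open, U⊆A: ∅, {q}, {p}, {p, q}. int(A) = ⋃ = {p, q}

{p, q}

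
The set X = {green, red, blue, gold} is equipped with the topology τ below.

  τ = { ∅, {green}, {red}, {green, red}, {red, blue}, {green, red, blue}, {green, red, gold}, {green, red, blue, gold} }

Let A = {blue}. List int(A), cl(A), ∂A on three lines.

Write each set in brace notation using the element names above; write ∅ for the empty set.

int(A) = ∅
cl(A)  = {blue}
∂A     = {blue}

U open, U⊆A: ∅. int(A) = ⋃ = ∅
X∖A={green, red, gold}, int(X∖A)={green, red, gold}, hence cl(A)={blue}
∂A: remove int from cl → {blue}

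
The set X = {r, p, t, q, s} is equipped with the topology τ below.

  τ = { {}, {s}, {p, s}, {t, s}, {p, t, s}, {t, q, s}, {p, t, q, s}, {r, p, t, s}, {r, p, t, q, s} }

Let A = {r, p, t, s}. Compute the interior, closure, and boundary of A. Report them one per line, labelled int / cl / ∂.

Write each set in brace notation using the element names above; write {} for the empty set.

int(A) = {r, p, t, s}
cl(A)  = {r, p, t, q, s}
∂A     = {q}

U open, U⊆A: {}, {s}, {p, s}, {t, s}, {p, t, s}, {r, p, t, s}. int(A) = ⋃ = {r, p, t, s}
X∖A={q}, int(X∖A)={}, hence cl(A)={r, p, t, q, s}
∂A: remove int from cl → {q}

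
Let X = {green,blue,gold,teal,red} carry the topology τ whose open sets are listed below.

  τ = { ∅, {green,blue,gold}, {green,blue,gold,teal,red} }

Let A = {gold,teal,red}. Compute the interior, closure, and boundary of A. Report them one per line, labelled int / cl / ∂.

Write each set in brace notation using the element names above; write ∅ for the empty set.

interior: largest open inside A is ∅ (from ∅)
cl via duality: int({green,blue}) = ∅, so X∖∅ = {green,blue,gold,teal,red}
cl∖int = {green,blue,gold,teal,red}

int(A) = ∅
cl(A)  = {green,blue,gold,teal,red}
∂A     = {green,blue,gold,teal,red}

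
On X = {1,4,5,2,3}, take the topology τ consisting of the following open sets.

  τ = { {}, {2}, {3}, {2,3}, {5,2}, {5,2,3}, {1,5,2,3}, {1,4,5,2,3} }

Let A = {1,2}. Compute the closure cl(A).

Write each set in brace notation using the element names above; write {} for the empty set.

{1,4,5,2}

cl via duality: int({4,5,3}) = {3}, so X∖{3} = {1,4,5,2}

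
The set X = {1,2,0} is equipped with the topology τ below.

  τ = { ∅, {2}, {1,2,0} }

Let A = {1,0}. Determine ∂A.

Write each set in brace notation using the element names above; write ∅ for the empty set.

open subsets of A: ∅; so int(A) = ∅
closure: X∖int(X∖A) = X∖{2} = {1,0}
∂A = {1,0} minus ∅ = {1,0}

{1,0}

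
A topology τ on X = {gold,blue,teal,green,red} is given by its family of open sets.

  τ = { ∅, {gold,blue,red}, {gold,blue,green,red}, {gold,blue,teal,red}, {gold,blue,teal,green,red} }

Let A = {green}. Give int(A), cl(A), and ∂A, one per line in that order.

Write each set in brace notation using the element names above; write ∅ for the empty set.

interior: largest open inside A is ∅ (from ∅)
cl via duality: int({gold,blue,teal,red}) = {gold,blue,teal,red}, so X∖{gold,blue,teal,red} = {green}
cl∖int = {green}

int(A) = ∅
cl(A)  = {green}
∂A     = {green}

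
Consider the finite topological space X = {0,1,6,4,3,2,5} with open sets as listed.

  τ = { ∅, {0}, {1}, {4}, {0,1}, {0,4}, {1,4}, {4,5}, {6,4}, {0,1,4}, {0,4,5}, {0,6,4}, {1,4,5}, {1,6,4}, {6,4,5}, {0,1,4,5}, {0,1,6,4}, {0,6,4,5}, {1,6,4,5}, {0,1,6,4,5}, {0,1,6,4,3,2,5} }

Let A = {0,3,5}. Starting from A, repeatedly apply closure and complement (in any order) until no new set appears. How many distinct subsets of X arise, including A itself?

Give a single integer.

closure: X∖int(X∖A) = X∖{1,6,4} = {0,3,2,5}
Let k=closure and c=complement:
  1. A     = {0,3,5}
  2. kA    = {0,3,2,5}
  3. cA    = {1,6,4,2}
  4. ckA   = {1,6,4}
  5. kcA   = {1,6,4,3,2,5}
  6. ckcA  = {0}
  7. kckcA = {0,3,2}
  8. ckckcA = {1,6,4,5}
— saturated at 8

8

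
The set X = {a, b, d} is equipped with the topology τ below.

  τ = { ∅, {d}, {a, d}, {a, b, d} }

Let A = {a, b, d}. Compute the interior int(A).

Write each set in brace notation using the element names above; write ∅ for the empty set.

{a, b, d}

U open, U⊆A: ∅, {d}, {a, d}, {a, b, d}. int(A) = ⋃ = {a, b, d}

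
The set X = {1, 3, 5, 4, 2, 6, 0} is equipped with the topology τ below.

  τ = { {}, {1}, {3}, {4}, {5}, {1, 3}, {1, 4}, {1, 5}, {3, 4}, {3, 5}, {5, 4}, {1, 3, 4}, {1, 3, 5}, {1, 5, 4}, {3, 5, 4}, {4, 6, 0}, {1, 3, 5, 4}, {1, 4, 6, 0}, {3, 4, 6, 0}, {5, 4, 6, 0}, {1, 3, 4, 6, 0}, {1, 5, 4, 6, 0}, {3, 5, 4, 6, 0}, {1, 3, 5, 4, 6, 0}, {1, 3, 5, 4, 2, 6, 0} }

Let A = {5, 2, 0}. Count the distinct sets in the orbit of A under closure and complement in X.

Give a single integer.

8

X∖A={1, 3, 4, 6}, int(X∖A)={1, 3, 4}, hence cl(A)={5, 2, 6, 0}
Orbit (k=closure, c=complement):
  1. A     = {5, 2, 0}
  2. kA    = {5, 2, 6, 0}
  3. cA    = {1, 3, 4, 6}
  4. ckA   = {1, 3, 4}
  5. kcA   = {1, 3, 4, 2, 6, 0}
  6. ckcA  = {5}
  7. kckcA = {5, 2}
  8. ckckcA = {1, 3, 4, 6, 0}
(closed under both — stop)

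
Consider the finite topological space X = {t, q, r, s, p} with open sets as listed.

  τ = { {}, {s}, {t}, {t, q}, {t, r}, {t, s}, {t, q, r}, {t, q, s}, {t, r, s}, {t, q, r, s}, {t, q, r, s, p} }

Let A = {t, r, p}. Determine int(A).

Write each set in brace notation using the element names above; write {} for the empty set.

{t, r}

opens ⊆ A: {}, {t}, {t, r}; union → int = {t, r}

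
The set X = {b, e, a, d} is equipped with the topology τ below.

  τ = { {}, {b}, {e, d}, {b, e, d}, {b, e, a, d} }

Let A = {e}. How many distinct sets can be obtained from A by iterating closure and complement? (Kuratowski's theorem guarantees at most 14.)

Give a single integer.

8

X∖A={b, a, d}, int(X∖A)={b}, hence cl(A)={e, a, d}
Orbit (k=closure, c=complement):
  1. A     = {e}
  2. kA    = {e, a, d}
  3. cA    = {b, a, d}
  4. ckA   = {b}
  5. kcA   = {b, e, a, d}
  6. kckA  = {b, a}
  7. ckcA  = {}
  8. ckckA = {e, d}
(closed under both — stop)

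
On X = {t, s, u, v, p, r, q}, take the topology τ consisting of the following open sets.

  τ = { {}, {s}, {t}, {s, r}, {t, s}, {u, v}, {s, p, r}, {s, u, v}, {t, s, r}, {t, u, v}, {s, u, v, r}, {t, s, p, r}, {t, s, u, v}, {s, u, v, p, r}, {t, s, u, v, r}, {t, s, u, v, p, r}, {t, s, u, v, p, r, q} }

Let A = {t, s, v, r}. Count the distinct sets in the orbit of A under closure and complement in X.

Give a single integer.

10

closure: X∖int(X∖A) = X∖{} = {t, s, u, v, p, r, q}
Let k=closure and c=complement:
  1. A     = {t, s, v, r}
  2. kA    = {t, s, u, v, p, r, q}
  3. cA    = {u, p, q}
  4. ckA   = {}
  5. kcA   = {u, v, p, q}
  6. ckcA  = {t, s, r}
  7. kckcA = {t, s, p, r, q}
  8. ckckcA = {u, v}
  9. kckckcA = {u, v, q}
  10. ckckckcA = {t, s, p, r}
— saturated at 10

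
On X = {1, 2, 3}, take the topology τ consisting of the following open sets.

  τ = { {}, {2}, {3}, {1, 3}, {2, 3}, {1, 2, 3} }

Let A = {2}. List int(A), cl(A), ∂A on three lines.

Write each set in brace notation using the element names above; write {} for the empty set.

int(A) = {2}
cl(A)  = {2}
∂A     = {}

opens ⊆ A: {}, {2}; union → int = {2}
complement {1, 3}; its interior {1, 3}; cl(A) = X∖{1, 3} = {2}
boundary = {2} ∖ {2} = {}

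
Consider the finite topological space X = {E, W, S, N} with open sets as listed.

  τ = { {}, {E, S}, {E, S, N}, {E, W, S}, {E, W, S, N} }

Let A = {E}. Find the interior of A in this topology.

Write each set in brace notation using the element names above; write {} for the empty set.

U open, U⊆A: {}. int(A) = ⋃ = {}

{}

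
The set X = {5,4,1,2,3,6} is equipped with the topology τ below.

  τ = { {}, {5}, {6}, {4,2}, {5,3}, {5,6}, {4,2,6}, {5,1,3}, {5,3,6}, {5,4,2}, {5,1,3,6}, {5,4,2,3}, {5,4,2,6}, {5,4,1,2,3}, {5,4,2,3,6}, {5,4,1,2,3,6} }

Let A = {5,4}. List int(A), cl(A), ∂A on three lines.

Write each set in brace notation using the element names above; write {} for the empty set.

U open, U⊆A: {}, {5}. int(A) = ⋃ = {5}
X∖A={1,2,3,6}, int(X∖A)={6}, hence cl(A)={5,4,1,2,3}
∂A: remove int from cl → {4,1,2,3}

int(A) = {5}
cl(A)  = {5,4,1,2,3}
∂A     = {4,1,2,3}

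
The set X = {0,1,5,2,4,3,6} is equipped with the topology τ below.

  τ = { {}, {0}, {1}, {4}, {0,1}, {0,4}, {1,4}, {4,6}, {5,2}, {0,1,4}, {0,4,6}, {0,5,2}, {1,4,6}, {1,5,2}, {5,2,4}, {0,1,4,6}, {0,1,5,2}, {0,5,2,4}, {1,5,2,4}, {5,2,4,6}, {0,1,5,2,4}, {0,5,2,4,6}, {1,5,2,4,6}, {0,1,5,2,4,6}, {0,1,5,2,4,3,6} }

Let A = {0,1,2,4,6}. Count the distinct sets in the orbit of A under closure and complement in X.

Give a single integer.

complement {5,3}; its interior {}; cl(A) = X∖{} = {0,1,5,2,4,3,6}
With k = closure, c = complement:
  1. A     = {0,1,2,4,6}
  2. kA    = {0,1,5,2,4,3,6}
  3. cA    = {5,3}
  4. ckA   = {}
  5. kcA   = {5,2,3}
  6. ckcA  = {0,1,4,6}
  7. kckcA = {0,1,4,3,6}
  8. ckckcA = {5,2}
k, c of each give nothing new

8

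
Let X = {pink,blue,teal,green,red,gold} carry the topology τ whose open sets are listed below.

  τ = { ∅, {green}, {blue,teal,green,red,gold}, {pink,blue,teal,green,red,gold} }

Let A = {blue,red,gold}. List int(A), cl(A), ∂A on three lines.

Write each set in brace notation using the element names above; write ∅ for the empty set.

open subsets of A: ∅; so int(A) = ∅
closure: X∖int(X∖A) = X∖{green} = {pink,blue,teal,red,gold}
∂A = {pink,blue,teal,red,gold} minus ∅ = {pink,blue,teal,red,gold}

int(A) = ∅
cl(A)  = {pink,blue,teal,red,gold}
∂A     = {pink,blue,teal,red,gold}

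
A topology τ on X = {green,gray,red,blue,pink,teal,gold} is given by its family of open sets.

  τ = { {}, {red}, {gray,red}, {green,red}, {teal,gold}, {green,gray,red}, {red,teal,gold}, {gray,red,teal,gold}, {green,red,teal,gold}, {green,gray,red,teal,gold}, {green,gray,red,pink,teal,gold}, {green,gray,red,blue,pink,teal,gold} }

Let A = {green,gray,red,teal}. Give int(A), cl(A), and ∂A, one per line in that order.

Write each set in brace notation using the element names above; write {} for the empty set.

U open, U⊆A: {}, {red}, {green,red}, {gray,red}, {green,gray,red}. int(A) = ⋃ = {green,gray,red}
X∖A={blue,pink,gold}, int(X∖A)={}, hence cl(A)={green,gray,red,blue,pink,teal,gold}
∂A: remove int from cl → {blue,pink,teal,gold}

int(A) = {green,gray,red}
cl(A)  = {green,gray,red,blue,pink,teal,gold}
∂A     = {blue,pink,teal,gold}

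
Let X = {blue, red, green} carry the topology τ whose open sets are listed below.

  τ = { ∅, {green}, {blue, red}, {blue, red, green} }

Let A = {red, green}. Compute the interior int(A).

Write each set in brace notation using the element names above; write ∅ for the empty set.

opens ⊆ A: ∅, {green}; union → int = {green}

{green}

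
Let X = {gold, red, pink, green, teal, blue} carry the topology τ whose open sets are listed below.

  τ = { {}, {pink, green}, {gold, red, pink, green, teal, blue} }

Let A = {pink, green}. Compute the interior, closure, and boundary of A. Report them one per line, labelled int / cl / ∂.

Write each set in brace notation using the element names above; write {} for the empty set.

int(A) = {pink, green}
cl(A)  = {gold, red, pink, green, teal, blue}
∂A     = {gold, red, teal, blue}

U open, U⊆A: {}, {pink, green}. int(A) = ⋃ = {pink, green}
X∖A={gold, red, teal, blue}, int(X∖A)={}, hence cl(A)={gold, red, pink, green, teal, blue}
∂A: remove int from cl → {gold, red, teal, blue}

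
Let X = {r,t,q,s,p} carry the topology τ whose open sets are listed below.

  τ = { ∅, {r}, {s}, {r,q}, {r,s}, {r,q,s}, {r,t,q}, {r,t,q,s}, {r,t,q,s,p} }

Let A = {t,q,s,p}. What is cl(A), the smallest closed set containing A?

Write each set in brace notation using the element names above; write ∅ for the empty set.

cl via duality: int({r}) = {r}, so X∖{r} = {t,q,s,p}

{t,q,s,p}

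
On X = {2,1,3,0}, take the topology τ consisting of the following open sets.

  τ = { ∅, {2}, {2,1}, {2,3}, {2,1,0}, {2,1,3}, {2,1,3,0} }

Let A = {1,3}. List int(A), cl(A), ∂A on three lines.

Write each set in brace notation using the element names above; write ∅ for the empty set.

int(A) = ∅
cl(A)  = {1,3,0}
∂A     = {1,3,0}

open subsets of A: ∅; so int(A) = ∅
closure: X∖int(X∖A) = X∖{2} = {1,3,0}
∂A = {1,3,0} minus ∅ = {1,3,0}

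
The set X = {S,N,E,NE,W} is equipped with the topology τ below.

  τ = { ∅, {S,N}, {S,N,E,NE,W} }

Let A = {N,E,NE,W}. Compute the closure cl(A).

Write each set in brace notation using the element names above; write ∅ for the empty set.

cl via duality: int({S}) = ∅, so X∖∅ = {S,N,E,NE,W}

{S,N,E,NE,W}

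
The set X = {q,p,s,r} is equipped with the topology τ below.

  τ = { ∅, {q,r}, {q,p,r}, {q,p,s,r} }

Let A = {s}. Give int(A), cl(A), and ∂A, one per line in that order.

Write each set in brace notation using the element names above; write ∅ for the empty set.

U open, U⊆A: ∅. int(A) = ⋃ = ∅
X∖A={q,p,r}, int(X∖A)={q,p,r}, hence cl(A)={s}
∂A: remove int from cl → {s}

int(A) = ∅
cl(A)  = {s}
∂A     = {s}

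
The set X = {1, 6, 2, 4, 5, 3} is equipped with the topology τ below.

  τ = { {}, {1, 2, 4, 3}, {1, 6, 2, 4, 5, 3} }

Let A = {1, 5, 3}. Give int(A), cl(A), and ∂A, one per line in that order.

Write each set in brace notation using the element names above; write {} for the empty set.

open subsets of A: {}; so int(A) = {}
closure: X∖int(X∖A) = X∖{} = {1, 6, 2, 4, 5, 3}
∂A = {1, 6, 2, 4, 5, 3} minus {} = {1, 6, 2, 4, 5, 3}

int(A) = {}
cl(A)  = {1, 6, 2, 4, 5, 3}
∂A     = {1, 6, 2, 4, 5, 3}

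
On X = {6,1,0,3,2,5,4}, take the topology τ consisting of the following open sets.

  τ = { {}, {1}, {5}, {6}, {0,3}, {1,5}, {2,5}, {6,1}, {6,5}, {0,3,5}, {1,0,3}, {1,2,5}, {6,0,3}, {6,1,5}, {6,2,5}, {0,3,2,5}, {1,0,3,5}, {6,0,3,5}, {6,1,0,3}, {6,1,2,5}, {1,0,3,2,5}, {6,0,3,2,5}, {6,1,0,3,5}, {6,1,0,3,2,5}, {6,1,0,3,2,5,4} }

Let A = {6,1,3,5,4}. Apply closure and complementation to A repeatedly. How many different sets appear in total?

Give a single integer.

complement {0,2}; its interior {}; cl(A) = X∖{} = {6,1,0,3,2,5,4}
With k = closure, c = complement:
  1. A     = {6,1,3,5,4}
  2. kA    = {6,1,0,3,2,5,4}
  3. cA    = {0,2}
  4. ckA   = {}
  5. kcA   = {0,3,2,4}
  6. ckcA  = {6,1,5}
  7. kckcA = {6,1,2,5,4}
  8. ckckcA = {0,3}
  9. kckckcA = {0,3,4}
  10. ckckckcA = {6,1,2,5}
k, c of each give nothing new

10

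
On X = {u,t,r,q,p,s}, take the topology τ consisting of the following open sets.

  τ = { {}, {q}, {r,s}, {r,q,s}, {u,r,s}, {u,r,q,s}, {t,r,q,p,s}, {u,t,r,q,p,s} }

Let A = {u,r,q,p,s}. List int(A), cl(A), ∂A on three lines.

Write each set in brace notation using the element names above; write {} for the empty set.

open subsets of A: {}, {q}, {r,s}, {r,q,s}, {u,r,s}, {u,r,q,s}; so int(A) = {u,r,q,s}
closure: X∖int(X∖A) = X∖{} = {u,t,r,q,p,s}
∂A = {u,t,r,q,p,s} minus {u,r,q,s} = {t,p}

int(A) = {u,r,q,s}
cl(A)  = {u,t,r,q,p,s}
∂A     = {t,p}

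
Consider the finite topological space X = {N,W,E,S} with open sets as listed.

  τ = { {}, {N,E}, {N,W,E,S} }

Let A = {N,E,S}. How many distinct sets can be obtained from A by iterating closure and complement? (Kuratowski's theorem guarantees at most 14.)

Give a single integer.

6

complement {W}; its interior {}; cl(A) = X∖{} = {N,W,E,S}
With k = closure, c = complement:
  1. A     = {N,E,S}
  2. kA    = {N,W,E,S}
  3. cA    = {W}
  4. ckA   = {}
  5. kcA   = {W,S}
  6. ckcA  = {N,E}
k, c of each give nothing new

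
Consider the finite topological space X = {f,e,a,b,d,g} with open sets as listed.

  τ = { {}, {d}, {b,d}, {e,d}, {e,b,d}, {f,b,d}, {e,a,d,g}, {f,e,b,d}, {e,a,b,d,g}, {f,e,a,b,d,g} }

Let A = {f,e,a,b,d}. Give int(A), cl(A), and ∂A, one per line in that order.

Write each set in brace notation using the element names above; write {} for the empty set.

opens ⊆ A: {}, {d}, {e,d}, {b,d}, {f,b,d}, {e,b,d}, {f,e,b,d}; union → int = {f,e,b,d}
complement {g}; its interior {}; cl(A) = X∖{} = {f,e,a,b,d,g}
boundary = {f,e,a,b,d,g} ∖ {f,e,b,d} = {a,g}

int(A) = {f,e,b,d}
cl(A)  = {f,e,a,b,d,g}
∂A     = {a,g}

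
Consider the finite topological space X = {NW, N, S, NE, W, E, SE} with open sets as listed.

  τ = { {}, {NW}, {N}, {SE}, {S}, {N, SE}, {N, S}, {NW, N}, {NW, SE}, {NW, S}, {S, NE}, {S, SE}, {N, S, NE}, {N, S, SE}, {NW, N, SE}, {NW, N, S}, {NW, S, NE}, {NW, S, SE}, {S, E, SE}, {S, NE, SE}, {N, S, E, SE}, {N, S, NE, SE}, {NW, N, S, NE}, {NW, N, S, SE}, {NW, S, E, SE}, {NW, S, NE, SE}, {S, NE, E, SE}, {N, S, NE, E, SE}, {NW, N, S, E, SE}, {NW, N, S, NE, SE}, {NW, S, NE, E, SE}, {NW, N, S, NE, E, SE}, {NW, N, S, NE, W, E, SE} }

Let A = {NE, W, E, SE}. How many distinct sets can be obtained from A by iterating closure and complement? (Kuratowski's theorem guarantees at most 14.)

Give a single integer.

6

closure: X∖int(X∖A) = X∖{NW, N, S} = {NE, W, E, SE}
Let k=closure and c=complement:
  1. A     = {NE, W, E, SE}
  2. cA    = {NW, N, S}
  3. kcA   = {NW, N, S, NE, W, E}
  4. ckcA  = {SE}
  5. kckcA = {W, E, SE}
  6. ckckcA = {NW, N, S, NE}
— saturated at 6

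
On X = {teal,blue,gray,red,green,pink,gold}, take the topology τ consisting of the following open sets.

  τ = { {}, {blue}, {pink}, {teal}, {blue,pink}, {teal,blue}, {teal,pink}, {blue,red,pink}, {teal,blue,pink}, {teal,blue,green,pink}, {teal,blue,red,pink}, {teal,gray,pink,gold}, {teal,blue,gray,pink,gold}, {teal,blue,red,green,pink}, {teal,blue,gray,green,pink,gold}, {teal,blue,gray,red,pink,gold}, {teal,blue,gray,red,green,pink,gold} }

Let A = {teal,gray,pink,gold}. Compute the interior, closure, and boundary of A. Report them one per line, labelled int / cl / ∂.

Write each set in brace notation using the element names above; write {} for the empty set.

U open, U⊆A: {}, {pink}, {teal}, {teal,pink}, {teal,gray,pink,gold}. int(A) = ⋃ = {teal,gray,pink,gold}
X∖A={blue,red,green}, int(X∖A)={blue}, hence cl(A)={teal,gray,red,green,pink,gold}
∂A: remove int from cl → {red,green}

int(A) = {teal,gray,pink,gold}
cl(A)  = {teal,gray,red,green,pink,gold}
∂A     = {red,green}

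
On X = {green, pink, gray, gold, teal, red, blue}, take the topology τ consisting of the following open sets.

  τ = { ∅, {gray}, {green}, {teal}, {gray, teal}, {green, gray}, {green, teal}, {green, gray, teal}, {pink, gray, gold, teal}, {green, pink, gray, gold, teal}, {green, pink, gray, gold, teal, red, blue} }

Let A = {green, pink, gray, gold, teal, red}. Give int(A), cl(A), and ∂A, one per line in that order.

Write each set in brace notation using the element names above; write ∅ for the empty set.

interior: largest open inside A is {green, pink, gray, gold, teal} (from ∅, {gray}, {teal}, {green}, {green, gray}, {green, teal}, {gray, teal}, {green, gray, teal}, {pink, gray, gold, teal}, {green, pink, gray, gold, teal})
cl via duality: int({blue}) = ∅, so X∖∅ = {green, pink, gray, gold, teal, red, blue}
cl∖int = {red, blue}

int(A) = {green, pink, gray, gold, teal}
cl(A)  = {green, pink, gray, gold, teal, red, blue}
∂A     = {red, blue}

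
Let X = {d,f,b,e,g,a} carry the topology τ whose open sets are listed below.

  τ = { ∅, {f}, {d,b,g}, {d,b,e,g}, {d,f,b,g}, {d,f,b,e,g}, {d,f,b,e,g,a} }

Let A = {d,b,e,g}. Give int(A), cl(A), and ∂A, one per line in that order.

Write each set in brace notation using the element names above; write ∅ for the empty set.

open subsets of A: ∅, {d,b,g}, {d,b,e,g}; so int(A) = {d,b,e,g}
closure: X∖int(X∖A) = X∖{f} = {d,b,e,g,a}
∂A = {d,b,e,g,a} minus {d,b,e,g} = {a}

int(A) = {d,b,e,g}
cl(A)  = {d,b,e,g,a}
∂A     = {a}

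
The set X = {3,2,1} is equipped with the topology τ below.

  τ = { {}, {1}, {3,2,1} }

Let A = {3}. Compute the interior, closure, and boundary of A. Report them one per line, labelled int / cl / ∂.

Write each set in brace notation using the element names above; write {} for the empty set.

int(A) = {}
cl(A)  = {3,2}
∂A     = {3,2}

U open, U⊆A: {}. int(A) = ⋃ = {}
X∖A={2,1}, int(X∖A)={1}, hence cl(A)={3,2}
∂A: remove int from cl → {3,2}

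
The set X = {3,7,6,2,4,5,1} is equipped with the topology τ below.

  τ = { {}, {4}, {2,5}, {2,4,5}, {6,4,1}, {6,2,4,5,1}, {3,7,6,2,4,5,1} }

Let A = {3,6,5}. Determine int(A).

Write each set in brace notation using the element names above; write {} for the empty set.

opens ⊆ A: {}; union → int = {}

{}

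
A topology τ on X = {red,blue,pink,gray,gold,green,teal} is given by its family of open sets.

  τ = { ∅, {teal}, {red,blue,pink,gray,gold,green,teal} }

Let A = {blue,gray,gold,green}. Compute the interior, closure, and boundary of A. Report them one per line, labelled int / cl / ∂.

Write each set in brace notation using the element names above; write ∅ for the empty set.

int(A) = ∅
cl(A)  = {red,blue,pink,gray,gold,green}
∂A     = {red,blue,pink,gray,gold,green}

opens ⊆ A: ∅; union → int = ∅
complement {red,pink,teal}; its interior {teal}; cl(A) = X∖{teal} = {red,blue,pink,gray,gold,green}
boundary = {red,blue,pink,gray,gold,green} ∖ ∅ = {red,blue,pink,gray,gold,green}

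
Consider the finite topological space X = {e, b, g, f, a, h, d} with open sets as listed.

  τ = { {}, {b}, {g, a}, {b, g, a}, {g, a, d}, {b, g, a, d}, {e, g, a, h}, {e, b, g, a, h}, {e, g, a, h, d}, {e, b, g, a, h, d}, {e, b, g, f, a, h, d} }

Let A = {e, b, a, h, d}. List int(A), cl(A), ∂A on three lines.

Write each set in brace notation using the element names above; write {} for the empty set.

opens ⊆ A: {}, {b}; union → int = {b}
complement {g, f}; its interior {}; cl(A) = X∖{} = {e, b, g, f, a, h, d}
boundary = {e, b, g, f, a, h, d} ∖ {b} = {e, g, f, a, h, d}

int(A) = {b}
cl(A)  = {e, b, g, f, a, h, d}
∂A     = {e, g, f, a, h, d}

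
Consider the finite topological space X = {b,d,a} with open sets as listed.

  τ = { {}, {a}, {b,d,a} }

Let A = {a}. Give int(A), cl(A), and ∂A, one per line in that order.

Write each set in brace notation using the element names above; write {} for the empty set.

int(A) = {a}
cl(A)  = {b,d,a}
∂A     = {b,d}

U open, U⊆A: {}, {a}. int(A) = ⋃ = {a}
X∖A={b,d}, int(X∖A)={}, hence cl(A)={b,d,a}
∂A: remove int from cl → {b,d}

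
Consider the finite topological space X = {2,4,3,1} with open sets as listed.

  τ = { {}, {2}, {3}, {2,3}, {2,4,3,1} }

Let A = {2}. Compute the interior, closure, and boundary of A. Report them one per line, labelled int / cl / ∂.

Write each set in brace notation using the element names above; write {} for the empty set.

U open, U⊆A: {}, {2}. int(A) = ⋃ = {2}
X∖A={4,3,1}, int(X∖A)={3}, hence cl(A)={2,4,1}
∂A: remove int from cl → {4,1}

int(A) = {2}
cl(A)  = {2,4,1}
∂A     = {4,1}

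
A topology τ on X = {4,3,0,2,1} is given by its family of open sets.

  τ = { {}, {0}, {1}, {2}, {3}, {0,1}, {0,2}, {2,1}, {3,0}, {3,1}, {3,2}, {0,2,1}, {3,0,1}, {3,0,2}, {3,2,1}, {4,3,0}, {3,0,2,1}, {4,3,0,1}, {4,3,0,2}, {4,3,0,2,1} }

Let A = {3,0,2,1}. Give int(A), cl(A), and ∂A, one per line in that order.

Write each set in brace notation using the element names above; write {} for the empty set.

int(A) = {3,0,2,1}
cl(A)  = {4,3,0,2,1}
∂A     = {4}

interior: largest open inside A is {3,0,2,1} (from {}, {0}, {1}, {2}, {3}, {3,1}, {3,2}, {0,1}, {2,1}, {3,0}, {0,2}, {3,0,1}, {0,2,1}, {3,0,2}, {3,2,1}, {3,0,2,1})
cl via duality: int({4}) = {}, so X∖{} = {4,3,0,2,1}
cl∖int = {4}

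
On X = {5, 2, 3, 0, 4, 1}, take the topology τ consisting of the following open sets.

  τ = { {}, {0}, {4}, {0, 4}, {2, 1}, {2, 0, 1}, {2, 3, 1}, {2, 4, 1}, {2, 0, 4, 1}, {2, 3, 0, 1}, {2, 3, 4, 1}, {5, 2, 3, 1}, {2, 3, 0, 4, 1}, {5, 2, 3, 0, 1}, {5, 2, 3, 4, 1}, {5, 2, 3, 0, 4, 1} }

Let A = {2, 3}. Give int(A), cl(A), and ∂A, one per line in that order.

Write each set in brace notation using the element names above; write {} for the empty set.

int(A) = {}
cl(A)  = {5, 2, 3, 1}
∂A     = {5, 2, 3, 1}

opens ⊆ A: {}; union → int = {}
complement {5, 0, 4, 1}; its interior {0, 4}; cl(A) = X∖{0, 4} = {5, 2, 3, 1}
boundary = {5, 2, 3, 1} ∖ {} = {5, 2, 3, 1}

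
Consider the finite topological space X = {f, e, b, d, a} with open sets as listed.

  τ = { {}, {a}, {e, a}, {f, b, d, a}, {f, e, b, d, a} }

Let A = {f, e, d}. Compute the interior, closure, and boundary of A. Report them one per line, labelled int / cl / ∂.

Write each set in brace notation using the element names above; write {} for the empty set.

open subsets of A: {}; so int(A) = {}
closure: X∖int(X∖A) = X∖{a} = {f, e, b, d}
∂A = {f, e, b, d} minus {} = {f, e, b, d}

int(A) = {}
cl(A)  = {f, e, b, d}
∂A     = {f, e, b, d}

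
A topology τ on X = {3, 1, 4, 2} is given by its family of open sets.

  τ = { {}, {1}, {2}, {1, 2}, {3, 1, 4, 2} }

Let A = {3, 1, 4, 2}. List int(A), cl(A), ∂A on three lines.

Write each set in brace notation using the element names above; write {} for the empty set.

interior: largest open inside A is {3, 1, 4, 2} (from {}, {2}, {1}, {1, 2}, {3, 1, 4, 2})
cl via duality: int({}) = {}, so X∖{} = {3, 1, 4, 2}
cl∖int = {}

int(A) = {3, 1, 4, 2}
cl(A)  = {3, 1, 4, 2}
∂A     = {}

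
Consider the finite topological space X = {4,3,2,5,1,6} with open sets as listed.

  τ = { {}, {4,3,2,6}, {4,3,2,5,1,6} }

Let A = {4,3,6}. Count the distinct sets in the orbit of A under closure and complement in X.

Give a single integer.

complement {2,5,1}; its interior {}; cl(A) = X∖{} = {4,3,2,5,1,6}
With k = closure, c = complement:
  1. A     = {4,3,6}
  2. kA    = {4,3,2,5,1,6}
  3. cA    = {2,5,1}
  4. ckA   = {}
k, c of each give nothing new

4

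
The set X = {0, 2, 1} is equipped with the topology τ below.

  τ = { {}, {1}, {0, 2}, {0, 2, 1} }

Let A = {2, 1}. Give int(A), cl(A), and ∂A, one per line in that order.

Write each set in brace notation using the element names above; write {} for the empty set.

opens ⊆ A: {}, {1}; union → int = {1}
complement {0}; its interior {}; cl(A) = X∖{} = {0, 2, 1}
boundary = {0, 2, 1} ∖ {1} = {0, 2}

int(A) = {1}
cl(A)  = {0, 2, 1}
∂A     = {0, 2}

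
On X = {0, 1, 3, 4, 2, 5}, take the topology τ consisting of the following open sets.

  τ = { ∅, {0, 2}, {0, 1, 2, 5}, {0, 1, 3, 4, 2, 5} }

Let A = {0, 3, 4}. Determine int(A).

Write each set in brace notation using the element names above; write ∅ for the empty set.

∅

U open, U⊆A: ∅. int(A) = ⋃ = ∅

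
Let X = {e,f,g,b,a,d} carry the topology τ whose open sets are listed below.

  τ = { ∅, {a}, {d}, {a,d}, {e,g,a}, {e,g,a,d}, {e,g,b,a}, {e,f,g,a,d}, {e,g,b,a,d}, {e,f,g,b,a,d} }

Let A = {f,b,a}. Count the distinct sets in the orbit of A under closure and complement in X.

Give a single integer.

cl via duality: int({e,g,d}) = {d}, so X∖{d} = {e,f,g,b,a}
Write k for closure, c for complement:
  1. A     = {f,b,a}
  2. kA    = {e,f,g,b,a}
  3. cA    = {e,g,d}
  4. ckA   = {d}
  5. kcA   = {e,f,g,b,d}
  6. kckA  = {f,d}
  7. ckcA  = {a}
  8. ckckA = {e,g,b,a}
applying k or c yields no new set

8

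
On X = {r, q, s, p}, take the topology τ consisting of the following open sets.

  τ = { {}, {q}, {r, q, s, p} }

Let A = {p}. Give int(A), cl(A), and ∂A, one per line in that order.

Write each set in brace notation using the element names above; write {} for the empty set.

interior: largest open inside A is {} (from {})
cl via duality: int({r, q, s}) = {q}, so X∖{q} = {r, s, p}
cl∖int = {r, s, p}

int(A) = {}
cl(A)  = {r, s, p}
∂A     = {r, s, p}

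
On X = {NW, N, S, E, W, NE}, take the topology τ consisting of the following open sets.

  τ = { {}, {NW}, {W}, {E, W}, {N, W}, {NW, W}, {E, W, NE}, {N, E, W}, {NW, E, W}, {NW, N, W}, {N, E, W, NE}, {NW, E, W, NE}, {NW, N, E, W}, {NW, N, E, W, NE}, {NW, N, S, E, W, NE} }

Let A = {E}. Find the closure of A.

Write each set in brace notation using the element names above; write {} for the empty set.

{S, E, NE}

complement {NW, N, S, W, NE}; its interior {NW, N, W}; cl(A) = X∖{NW, N, W} = {S, E, NE}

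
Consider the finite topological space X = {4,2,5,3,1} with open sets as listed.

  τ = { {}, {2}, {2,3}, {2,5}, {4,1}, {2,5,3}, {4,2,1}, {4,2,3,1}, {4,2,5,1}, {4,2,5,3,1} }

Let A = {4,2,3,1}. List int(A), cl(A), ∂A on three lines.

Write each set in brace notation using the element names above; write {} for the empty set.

opens ⊆ A: {}, {2}, {2,3}, {4,1}, {4,2,1}, {4,2,3,1}; union → int = {4,2,3,1}
complement {5}; its interior {}; cl(A) = X∖{} = {4,2,5,3,1}
boundary = {4,2,5,3,1} ∖ {4,2,3,1} = {5}

int(A) = {4,2,3,1}
cl(A)  = {4,2,5,3,1}
∂A     = {5}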